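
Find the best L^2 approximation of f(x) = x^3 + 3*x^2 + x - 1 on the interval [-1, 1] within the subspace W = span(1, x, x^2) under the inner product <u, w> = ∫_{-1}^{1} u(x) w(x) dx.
g(x) = 3*x^2 + 8*x/5 - 1

The best approximation g ∈ W is the orthogonal projection of f onto W. Writing g = a_0 + a_1 x + a_2 x^2, the coefficients solve the normal equations G · a = b where
  G_{ij} = <φ_i, φ_j> and b_i = <f, φ_i>, with φ_0 = 1, φ_1 = x, φ_2 = x^2.
G =
  [2, 0, 2/3]
  [0, 2/3, 0]
  [2/3, 0, 2/5],
b = (0, 16/15, 8/15).
Solving gives a_0 = -1, a_1 = 8/5, a_2 = 3, so
  g(x) = 3*x^2 + 8*x/5 - 1.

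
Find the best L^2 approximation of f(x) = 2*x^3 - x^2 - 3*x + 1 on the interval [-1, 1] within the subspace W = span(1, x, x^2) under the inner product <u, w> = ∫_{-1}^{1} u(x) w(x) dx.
g(x) = -x^2 - 9*x/5 + 1

The best approximation g ∈ W is the orthogonal projection of f onto W. Writing g = a_0 + a_1 x + a_2 x^2, the coefficients solve the normal equations G · a = b where
  G_{ij} = <φ_i, φ_j> and b_i = <f, φ_i>, with φ_0 = 1, φ_1 = x, φ_2 = x^2.
G =
  [2, 0, 2/3]
  [0, 2/3, 0]
  [2/3, 0, 2/5],
b = (4/3, -6/5, 4/15).
Solving gives a_0 = 1, a_1 = -9/5, a_2 = -1, so
  g(x) = -x^2 - 9*x/5 + 1.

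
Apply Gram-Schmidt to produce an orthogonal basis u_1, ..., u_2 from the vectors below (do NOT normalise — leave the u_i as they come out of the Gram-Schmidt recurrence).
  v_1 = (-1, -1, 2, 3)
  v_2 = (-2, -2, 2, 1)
Orthogonal basis:
  u_1 = (-1, -1, 2, 3)
  u_2 = (-19/15, -19/15, 8/15, -6/5)

Apply the Gram-Schmidt recurrence
  u_1 = v_1
  u_i = v_i − Σ_{j<i} ((v_i · u_j) / (u_j · u_j)) · u_j.

Step by step this gives:
  u_1 = (-1, -1, 2, 3)
  u_2 = (-19/15, -19/15, 8/15, -6/5)

Orthogonality check:
  u_2 · u_1 = 0 (should be 0)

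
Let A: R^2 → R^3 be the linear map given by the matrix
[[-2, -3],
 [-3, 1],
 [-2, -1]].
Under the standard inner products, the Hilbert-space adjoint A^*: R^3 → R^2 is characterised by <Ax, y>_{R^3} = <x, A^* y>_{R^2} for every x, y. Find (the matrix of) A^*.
A^* = A^T =
[[-2, -3, -2],
 [-3, 1, -1]]

For real matrices with standard dot products, the defining identity <Ax, y> = <x, A^* y> gives (Ax)^T y = x^T (A^*) y, i.e. x^T A^T y = x^T (A^*) y. Since this holds for all x, y, we must have A^* = A^T. Therefore
A^* =
[[-2, -3, -2],
 [-3, 1, -1]].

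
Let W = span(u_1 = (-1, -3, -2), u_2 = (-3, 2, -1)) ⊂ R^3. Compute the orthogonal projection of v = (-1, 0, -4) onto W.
proj_W(v) = (-454/195, -37/39, -373/195)

Set up U = [u_1 | ... | u_2] ∈ R^(3×2). The projector onto W = col(U) is P = U (U^T U)^(-1) U^T.
Compute U^T U =
  [14, -1]
  [-1, 14],
and U^T v = (9, 7).
Solve U^T U · c = U^T v for the coefficients: c = (133/195, 107/195). The projection is proj_W(v) = U c.
Check: (v - proj_W(v)) · u_1 = 0  (should be 0).
Check: (v - proj_W(v)) · u_2 = 0  (should be 0).
Result: proj_W(v) = (-454/195, -37/39, -373/195).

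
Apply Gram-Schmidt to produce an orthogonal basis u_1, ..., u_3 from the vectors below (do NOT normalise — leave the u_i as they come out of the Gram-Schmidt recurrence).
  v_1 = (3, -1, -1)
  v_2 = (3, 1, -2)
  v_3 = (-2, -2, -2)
Orthogonal basis:
  u_1 = (3, -1, -1)
  u_2 = (3/11, 21/11, -12/11)
  u_3 = (-4/3, -4/3, -8/3)

Apply the Gram-Schmidt recurrence
  u_1 = v_1
  u_i = v_i − Σ_{j<i} ((v_i · u_j) / (u_j · u_j)) · u_j.

Step by step this gives:
  u_1 = (3, -1, -1)
  u_2 = (3/11, 21/11, -12/11)
  u_3 = (-4/3, -4/3, -8/3)

Orthogonality check:
  u_2 · u_1 = 0 (should be 0)
  u_3 · u_1 = 0 (should be 0)
  u_3 · u_2 = 0 (should be 0)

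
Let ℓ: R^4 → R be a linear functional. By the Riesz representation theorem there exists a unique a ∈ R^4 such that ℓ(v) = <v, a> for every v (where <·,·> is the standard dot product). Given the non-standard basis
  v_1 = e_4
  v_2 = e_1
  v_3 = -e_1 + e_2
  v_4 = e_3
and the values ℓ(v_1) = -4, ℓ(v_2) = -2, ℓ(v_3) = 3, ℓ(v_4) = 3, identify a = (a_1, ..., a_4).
a = (-2, 1, 3, -4)

Write a = (a_1, ..., a_4) in the standard basis. For each basis vector v_i, ℓ(v_i) = <v_i, a> is a linear equation in the a_j's. Collect the n equations into a matrix system V a = ℓ, where row i of V is v_i (expressed in the standard basis). Since V is invertible (lower-triangular with 1s on the diagonal, up to permutation), solve by back-substitution:
  V =
[[0, 0, 0, 1],
 [1, 0, 0, 0],
 [-1, 1, 0, 0],
 [0, 0, 1, 0]]
  V a = (-4, -2, 3, 3)
Solving gives a = (-2, 1, 3, -4).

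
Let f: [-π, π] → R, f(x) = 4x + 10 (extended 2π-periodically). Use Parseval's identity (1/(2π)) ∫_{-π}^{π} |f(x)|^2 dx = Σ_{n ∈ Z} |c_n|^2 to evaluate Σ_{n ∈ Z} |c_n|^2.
Σ |c_n|^2 = 16π^2/3 + 100

Expand and integrate term by term over [-π, π]:
  ∫ (4x)^2 dx = 16·(2π^3/3); ∫ 2·4·(10)·x dx = 0 (odd integrand); ∫ 10^2 dx = 100·2π.
So (1/(2π)) ∫_{-π}^{π} (4x + 10)^2 dx = 16π^2/3 + 100 = 16π^2/3 + 100.
Parseval ⇒ Σ |c_n|^2 = 16π^2/3 + 100.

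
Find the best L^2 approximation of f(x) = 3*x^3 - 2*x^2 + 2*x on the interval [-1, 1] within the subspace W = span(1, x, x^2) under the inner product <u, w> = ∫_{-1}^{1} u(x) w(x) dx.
g(x) = -2*x^2 + 19*x/5

The best approximation g ∈ W is the orthogonal projection of f onto W. Writing g = a_0 + a_1 x + a_2 x^2, the coefficients solve the normal equations G · a = b where
  G_{ij} = <φ_i, φ_j> and b_i = <f, φ_i>, with φ_0 = 1, φ_1 = x, φ_2 = x^2.
G =
  [2, 0, 2/3]
  [0, 2/3, 0]
  [2/3, 0, 2/5],
b = (-4/3, 38/15, -4/5).
Solving gives a_0 = 0, a_1 = 19/5, a_2 = -2, so
  g(x) = -2*x^2 + 19*x/5.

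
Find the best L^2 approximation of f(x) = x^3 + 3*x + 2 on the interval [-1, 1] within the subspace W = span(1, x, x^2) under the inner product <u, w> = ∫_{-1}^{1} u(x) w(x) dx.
g(x) = 18*x/5 + 2

The best approximation g ∈ W is the orthogonal projection of f onto W. Writing g = a_0 + a_1 x + a_2 x^2, the coefficients solve the normal equations G · a = b where
  G_{ij} = <φ_i, φ_j> and b_i = <f, φ_i>, with φ_0 = 1, φ_1 = x, φ_2 = x^2.
G =
  [2, 0, 2/3]
  [0, 2/3, 0]
  [2/3, 0, 2/5],
b = (4, 12/5, 4/3).
Solving gives a_0 = 2, a_1 = 18/5, a_2 = 0, so
  g(x) = 18*x/5 + 2.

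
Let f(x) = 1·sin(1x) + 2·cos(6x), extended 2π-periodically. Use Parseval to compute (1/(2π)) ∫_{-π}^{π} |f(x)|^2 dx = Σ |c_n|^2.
Σ |c_n|^2 = 5/2

Expand |f|^2 and use orthogonality of {sin(nx), cos(mx)} on [-π, π]:
  ∫_{-π}^{π} sin(nx)^2 dx = π, ∫ cos(mx)^2 dx = π, and cross terms integrate to 0.
So ∫_{-π}^{π} f(x)^2 dx = 1^2 · π + 2^2 · π = (1 + 4)π.
Divide by 2π: (1 + 4)/2 = 5/2.
By Parseval, this equals Σ |c_n|^2.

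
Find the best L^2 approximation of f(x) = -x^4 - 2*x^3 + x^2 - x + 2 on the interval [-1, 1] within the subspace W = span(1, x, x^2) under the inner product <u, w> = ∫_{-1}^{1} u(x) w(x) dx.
g(x) = x^2/7 - 11*x/5 + 73/35

The best approximation g ∈ W is the orthogonal projection of f onto W. Writing g = a_0 + a_1 x + a_2 x^2, the coefficients solve the normal equations G · a = b where
  G_{ij} = <φ_i, φ_j> and b_i = <f, φ_i>, with φ_0 = 1, φ_1 = x, φ_2 = x^2.
G =
  [2, 0, 2/3]
  [0, 2/3, 0]
  [2/3, 0, 2/5],
b = (64/15, -22/15, 152/105).
Solving gives a_0 = 73/35, a_1 = -11/5, a_2 = 1/7, so
  g(x) = x^2/7 - 11*x/5 + 73/35.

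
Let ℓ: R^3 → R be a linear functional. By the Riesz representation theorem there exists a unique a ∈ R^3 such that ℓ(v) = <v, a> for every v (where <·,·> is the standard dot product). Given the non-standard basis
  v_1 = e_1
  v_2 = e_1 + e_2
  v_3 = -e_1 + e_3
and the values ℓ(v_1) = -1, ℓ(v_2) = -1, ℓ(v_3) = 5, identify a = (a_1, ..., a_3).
a = (-1, 0, 4)

Write a = (a_1, ..., a_3) in the standard basis. For each basis vector v_i, ℓ(v_i) = <v_i, a> is a linear equation in the a_j's. Collect the n equations into a matrix system V a = ℓ, where row i of V is v_i (expressed in the standard basis). Since V is invertible (lower-triangular with 1s on the diagonal, up to permutation), solve by back-substitution:
  V =
[[1, 0, 0],
 [1, 1, 0],
 [-1, 0, 1]]
  V a = (-1, -1, 5)
Solving gives a = (-1, 0, 4).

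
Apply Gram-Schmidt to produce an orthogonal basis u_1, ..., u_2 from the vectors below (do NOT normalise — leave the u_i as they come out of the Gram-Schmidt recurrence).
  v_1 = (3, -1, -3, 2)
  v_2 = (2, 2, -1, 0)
Orthogonal basis:
  u_1 = (3, -1, -3, 2)
  u_2 = (25/23, 53/23, -2/23, -14/23)

Apply the Gram-Schmidt recurrence
  u_1 = v_1
  u_i = v_i − Σ_{j<i} ((v_i · u_j) / (u_j · u_j)) · u_j.

Step by step this gives:
  u_1 = (3, -1, -3, 2)
  u_2 = (25/23, 53/23, -2/23, -14/23)

Orthogonality check:
  u_2 · u_1 = 0 (should be 0)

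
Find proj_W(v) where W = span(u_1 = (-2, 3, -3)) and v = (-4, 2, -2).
proj_W(v) = (-20/11, 30/11, -30/11)

Set up U = [u_1 | ... | u_1] ∈ R^(3×1). The projector onto W = col(U) is P = U (U^T U)^(-1) U^T.
Compute U^T U =
  [22],
and U^T v = (20).
Solve U^T U · c = U^T v for the coefficients: c = (10/11). The projection is proj_W(v) = U c.
Check: (v - proj_W(v)) · u_1 = 0  (should be 0).
Result: proj_W(v) = (-20/11, 30/11, -30/11).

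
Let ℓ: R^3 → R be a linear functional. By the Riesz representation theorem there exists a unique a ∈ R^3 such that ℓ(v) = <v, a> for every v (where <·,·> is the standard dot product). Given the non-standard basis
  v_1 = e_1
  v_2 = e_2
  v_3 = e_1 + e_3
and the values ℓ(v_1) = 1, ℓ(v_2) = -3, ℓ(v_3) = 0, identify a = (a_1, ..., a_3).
a = (1, -3, -1)

Write a = (a_1, ..., a_3) in the standard basis. For each basis vector v_i, ℓ(v_i) = <v_i, a> is a linear equation in the a_j's. Collect the n equations into a matrix system V a = ℓ, where row i of V is v_i (expressed in the standard basis). Since V is invertible (lower-triangular with 1s on the diagonal, up to permutation), solve by back-substitution:
  V =
[[1, 0, 0],
 [0, 1, 0],
 [1, 0, 1]]
  V a = (1, -3, 0)
Solving gives a = (1, -3, -1).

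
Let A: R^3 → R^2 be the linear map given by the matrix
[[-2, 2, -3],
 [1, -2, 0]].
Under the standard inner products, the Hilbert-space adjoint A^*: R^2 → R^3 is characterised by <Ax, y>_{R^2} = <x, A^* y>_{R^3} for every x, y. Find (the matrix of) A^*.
A^* = A^T =
[[-2, 1],
 [2, -2],
 [-3, 0]]

For real matrices with standard dot products, the defining identity <Ax, y> = <x, A^* y> gives (Ax)^T y = x^T (A^*) y, i.e. x^T A^T y = x^T (A^*) y. Since this holds for all x, y, we must have A^* = A^T. Therefore
A^* =
[[-2, 1],
 [2, -2],
 [-3, 0]].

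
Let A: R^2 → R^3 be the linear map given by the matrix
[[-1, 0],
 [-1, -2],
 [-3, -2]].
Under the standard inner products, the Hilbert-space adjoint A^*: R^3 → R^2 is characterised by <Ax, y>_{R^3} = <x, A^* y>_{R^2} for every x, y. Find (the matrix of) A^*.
A^* = A^T =
[[-1, -1, -3],
 [0, -2, -2]]

For real matrices with standard dot products, the defining identity <Ax, y> = <x, A^* y> gives (Ax)^T y = x^T (A^*) y, i.e. x^T A^T y = x^T (A^*) y. Since this holds for all x, y, we must have A^* = A^T. Therefore
A^* =
[[-1, -1, -3],
 [0, -2, -2]].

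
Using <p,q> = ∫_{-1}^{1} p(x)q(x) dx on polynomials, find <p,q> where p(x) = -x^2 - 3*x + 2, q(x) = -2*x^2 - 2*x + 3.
<p,q> = 182/15

Expand the product: p(x)·q(x) = 2*x^4 + 8*x^3 - x^2 - 13*x + 6.
∫_{-1}^{1} of each monomial x^k gives [2/(k+1) if k even, 0 if k odd]. Integrating term-by-term (or equivalently evaluating the antiderivative F(x) = 2*x^5/5 + 2*x^4 - x^3/3 - 13*x^2/2 + 6*x at the endpoints):
  F(1) − F(−1) = 47/30 − (-317/30) = 182/15.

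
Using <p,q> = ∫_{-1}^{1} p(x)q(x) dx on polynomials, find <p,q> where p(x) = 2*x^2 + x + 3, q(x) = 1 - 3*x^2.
<p,q> = -16/15

Expand the product: p(x)·q(x) = -6*x^4 - 3*x^3 - 7*x^2 + x + 3.
∫_{-1}^{1} of each monomial x^k gives [2/(k+1) if k even, 0 if k odd]. Integrating term-by-term (or equivalently evaluating the antiderivative F(x) = -6*x^5/5 - 3*x^4/4 - 7*x^3/3 + x^2/2 + 3*x at the endpoints):
  F(1) − F(−1) = -47/60 − (17/60) = -16/15.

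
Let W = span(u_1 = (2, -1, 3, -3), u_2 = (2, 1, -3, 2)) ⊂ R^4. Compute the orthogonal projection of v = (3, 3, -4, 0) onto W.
proj_W(v) = (31/9, 19/18, -19/6, 16/9)

Set up U = [u_1 | ... | u_2] ∈ R^(4×2). The projector onto W = col(U) is P = U (U^T U)^(-1) U^T.
Compute U^T U =
  [23, -12]
  [-12, 18],
and U^T v = (-9, 21).
Solve U^T U · c = U^T v for the coefficients: c = (1/3, 25/18). The projection is proj_W(v) = U c.
Check: (v - proj_W(v)) · u_1 = 0  (should be 0).
Check: (v - proj_W(v)) · u_2 = 0  (should be 0).
Result: proj_W(v) = (31/9, 19/18, -19/6, 16/9).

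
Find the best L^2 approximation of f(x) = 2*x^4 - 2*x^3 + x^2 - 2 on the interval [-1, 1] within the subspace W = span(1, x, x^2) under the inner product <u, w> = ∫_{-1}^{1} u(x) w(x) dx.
g(x) = 19*x^2/7 - 6*x/5 - 76/35

The best approximation g ∈ W is the orthogonal projection of f onto W. Writing g = a_0 + a_1 x + a_2 x^2, the coefficients solve the normal equations G · a = b where
  G_{ij} = <φ_i, φ_j> and b_i = <f, φ_i>, with φ_0 = 1, φ_1 = x, φ_2 = x^2.
G =
  [2, 0, 2/3]
  [0, 2/3, 0]
  [2/3, 0, 2/5],
b = (-38/15, -4/5, -38/105).
Solving gives a_0 = -76/35, a_1 = -6/5, a_2 = 19/7, so
  g(x) = 19*x^2/7 - 6*x/5 - 76/35.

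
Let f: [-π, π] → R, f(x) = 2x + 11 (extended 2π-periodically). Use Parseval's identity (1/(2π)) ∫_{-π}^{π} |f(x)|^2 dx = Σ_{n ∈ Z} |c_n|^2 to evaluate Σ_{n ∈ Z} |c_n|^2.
Σ |c_n|^2 = 4π^2/3 + 121

Expand and integrate term by term over [-π, π]:
  ∫ (2x)^2 dx = 4·(2π^3/3); ∫ 2·2·(11)·x dx = 0 (odd integrand); ∫ 11^2 dx = 121·2π.
So (1/(2π)) ∫_{-π}^{π} (2x + 11)^2 dx = 4π^2/3 + 121 = 4π^2/3 + 121.
Parseval ⇒ Σ |c_n|^2 = 4π^2/3 + 121.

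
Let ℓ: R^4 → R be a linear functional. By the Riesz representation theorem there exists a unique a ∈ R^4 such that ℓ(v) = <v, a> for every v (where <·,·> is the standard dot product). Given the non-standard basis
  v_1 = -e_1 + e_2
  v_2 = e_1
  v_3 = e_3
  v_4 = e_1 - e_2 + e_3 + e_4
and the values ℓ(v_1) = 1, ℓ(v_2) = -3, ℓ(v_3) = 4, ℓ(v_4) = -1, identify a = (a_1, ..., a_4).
a = (-3, -2, 4, -4)

Write a = (a_1, ..., a_4) in the standard basis. For each basis vector v_i, ℓ(v_i) = <v_i, a> is a linear equation in the a_j's. Collect the n equations into a matrix system V a = ℓ, where row i of V is v_i (expressed in the standard basis). Since V is invertible (lower-triangular with 1s on the diagonal, up to permutation), solve by back-substitution:
  V =
[[-1, 1, 0, 0],
 [1, 0, 0, 0],
 [0, 0, 1, 0],
 [1, -1, 1, 1]]
  V a = (1, -3, 4, -1)
Solving gives a = (-3, -2, 4, -4).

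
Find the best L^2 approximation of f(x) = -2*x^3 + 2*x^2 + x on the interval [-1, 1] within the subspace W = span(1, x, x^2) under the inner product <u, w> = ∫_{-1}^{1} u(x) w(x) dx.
g(x) = 2*x^2 - x/5

The best approximation g ∈ W is the orthogonal projection of f onto W. Writing g = a_0 + a_1 x + a_2 x^2, the coefficients solve the normal equations G · a = b where
  G_{ij} = <φ_i, φ_j> and b_i = <f, φ_i>, with φ_0 = 1, φ_1 = x, φ_2 = x^2.
G =
  [2, 0, 2/3]
  [0, 2/3, 0]
  [2/3, 0, 2/5],
b = (4/3, -2/15, 4/5).
Solving gives a_0 = 0, a_1 = -1/5, a_2 = 2, so
  g(x) = 2*x^2 - x/5.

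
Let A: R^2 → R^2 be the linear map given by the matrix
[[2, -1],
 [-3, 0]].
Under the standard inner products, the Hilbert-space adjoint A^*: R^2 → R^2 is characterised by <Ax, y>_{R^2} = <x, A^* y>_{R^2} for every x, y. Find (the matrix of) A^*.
A^* = A^T =
[[2, -3],
 [-1, 0]]

For real matrices with standard dot products, the defining identity <Ax, y> = <x, A^* y> gives (Ax)^T y = x^T (A^*) y, i.e. x^T A^T y = x^T (A^*) y. Since this holds for all x, y, we must have A^* = A^T. Therefore
A^* =
[[2, -3],
 [-1, 0]].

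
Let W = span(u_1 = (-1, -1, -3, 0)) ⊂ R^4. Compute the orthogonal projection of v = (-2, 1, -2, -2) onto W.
proj_W(v) = (-7/11, -7/11, -21/11, 0)

Set up U = [u_1 | ... | u_1] ∈ R^(4×1). The projector onto W = col(U) is P = U (U^T U)^(-1) U^T.
Compute U^T U =
  [11],
and U^T v = (7).
Solve U^T U · c = U^T v for the coefficients: c = (7/11). The projection is proj_W(v) = U c.
Check: (v - proj_W(v)) · u_1 = 0  (should be 0).
Result: proj_W(v) = (-7/11, -7/11, -21/11, 0).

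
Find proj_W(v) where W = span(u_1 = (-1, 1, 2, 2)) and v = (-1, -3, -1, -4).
proj_W(v) = (6/5, -6/5, -12/5, -12/5)

Set up U = [u_1 | ... | u_1] ∈ R^(4×1). The projector onto W = col(U) is P = U (U^T U)^(-1) U^T.
Compute U^T U =
  [10],
and U^T v = (-12).
Solve U^T U · c = U^T v for the coefficients: c = (-6/5). The projection is proj_W(v) = U c.
Check: (v - proj_W(v)) · u_1 = 0  (should be 0).
Result: proj_W(v) = (6/5, -6/5, -12/5, -12/5).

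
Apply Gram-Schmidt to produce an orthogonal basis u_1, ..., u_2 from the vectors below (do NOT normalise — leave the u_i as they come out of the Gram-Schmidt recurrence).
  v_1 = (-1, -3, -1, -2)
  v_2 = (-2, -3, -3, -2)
Orthogonal basis:
  u_1 = (-1, -3, -1, -2)
  u_2 = (-4/5, 3/5, -9/5, 2/5)

Apply the Gram-Schmidt recurrence
  u_1 = v_1
  u_i = v_i − Σ_{j<i} ((v_i · u_j) / (u_j · u_j)) · u_j.

Step by step this gives:
  u_1 = (-1, -3, -1, -2)
  u_2 = (-4/5, 3/5, -9/5, 2/5)

Orthogonality check:
  u_2 · u_1 = 0 (should be 0)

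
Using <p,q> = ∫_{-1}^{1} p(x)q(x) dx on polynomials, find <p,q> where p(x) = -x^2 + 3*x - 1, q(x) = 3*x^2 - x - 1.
<p,q> = -38/15

Expand the product: p(x)·q(x) = -3*x^4 + 10*x^3 - 5*x^2 - 2*x + 1.
∫_{-1}^{1} of each monomial x^k gives [2/(k+1) if k even, 0 if k odd]. Integrating term-by-term (or equivalently evaluating the antiderivative F(x) = -3*x^5/5 + 5*x^4/2 - 5*x^3/3 - x^2 + x at the endpoints):
  F(1) − F(−1) = 7/30 − (83/30) = -38/15.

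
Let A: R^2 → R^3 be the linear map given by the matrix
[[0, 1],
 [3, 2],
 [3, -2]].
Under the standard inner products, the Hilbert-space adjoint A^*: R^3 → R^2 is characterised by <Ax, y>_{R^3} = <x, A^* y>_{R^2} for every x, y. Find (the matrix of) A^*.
A^* = A^T =
[[0, 3, 3],
 [1, 2, -2]]

For real matrices with standard dot products, the defining identity <Ax, y> = <x, A^* y> gives (Ax)^T y = x^T (A^*) y, i.e. x^T A^T y = x^T (A^*) y. Since this holds for all x, y, we must have A^* = A^T. Therefore
A^* =
[[0, 3, 3],
 [1, 2, -2]].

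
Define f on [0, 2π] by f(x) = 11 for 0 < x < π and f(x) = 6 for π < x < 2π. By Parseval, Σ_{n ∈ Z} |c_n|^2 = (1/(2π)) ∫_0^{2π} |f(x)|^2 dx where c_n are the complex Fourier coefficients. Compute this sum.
Σ |c_n|^2 = 157/2

Parseval equates the L^2 energy of f (normalised by 1/(2π)) with the ℓ^2 sum of its Fourier coefficients: (1/(2π)) ∫_0^{2π} |f|^2 = Σ |c_n|^2.
Compute the left side: (1/(2π)) [∫_0^π 11^2 dx + ∫_π^{2π} 6^2 dx] = (1/(2π)) · (121π + 36π) = (121 + 36)/2 = 157/2.
So Σ_{n ∈ Z} |c_n|^2 = 157/2.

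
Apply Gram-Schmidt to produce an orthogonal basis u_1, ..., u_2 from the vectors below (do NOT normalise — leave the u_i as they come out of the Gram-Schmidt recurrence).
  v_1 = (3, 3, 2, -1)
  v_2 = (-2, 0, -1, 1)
Orthogonal basis:
  u_1 = (3, 3, 2, -1)
  u_2 = (-19/23, 27/23, -5/23, 14/23)

Apply the Gram-Schmidt recurrence
  u_1 = v_1
  u_i = v_i − Σ_{j<i} ((v_i · u_j) / (u_j · u_j)) · u_j.

Step by step this gives:
  u_1 = (3, 3, 2, -1)
  u_2 = (-19/23, 27/23, -5/23, 14/23)

Orthogonality check:
  u_2 · u_1 = 0 (should be 0)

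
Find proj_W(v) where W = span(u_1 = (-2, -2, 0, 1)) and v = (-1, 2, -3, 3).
proj_W(v) = (-2/9, -2/9, 0, 1/9)

Set up U = [u_1 | ... | u_1] ∈ R^(4×1). The projector onto W = col(U) is P = U (U^T U)^(-1) U^T.
Compute U^T U =
  [9],
and U^T v = (1).
Solve U^T U · c = U^T v for the coefficients: c = (1/9). The projection is proj_W(v) = U c.
Check: (v - proj_W(v)) · u_1 = 0  (should be 0).
Result: proj_W(v) = (-2/9, -2/9, 0, 1/9).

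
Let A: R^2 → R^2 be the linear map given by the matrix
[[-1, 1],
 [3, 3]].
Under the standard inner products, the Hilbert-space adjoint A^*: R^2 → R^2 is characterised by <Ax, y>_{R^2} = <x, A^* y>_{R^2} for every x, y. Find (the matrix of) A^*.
A^* = A^T =
[[-1, 3],
 [1, 3]]

For real matrices with standard dot products, the defining identity <Ax, y> = <x, A^* y> gives (Ax)^T y = x^T (A^*) y, i.e. x^T A^T y = x^T (A^*) y. Since this holds for all x, y, we must have A^* = A^T. Therefore
A^* =
[[-1, 3],
 [1, 3]].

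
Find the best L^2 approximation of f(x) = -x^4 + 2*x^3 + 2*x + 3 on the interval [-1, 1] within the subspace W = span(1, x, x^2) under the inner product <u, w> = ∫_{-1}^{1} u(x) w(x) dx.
g(x) = -6*x^2/7 + 16*x/5 + 108/35

The best approximation g ∈ W is the orthogonal projection of f onto W. Writing g = a_0 + a_1 x + a_2 x^2, the coefficients solve the normal equations G · a = b where
  G_{ij} = <φ_i, φ_j> and b_i = <f, φ_i>, with φ_0 = 1, φ_1 = x, φ_2 = x^2.
G =
  [2, 0, 2/3]
  [0, 2/3, 0]
  [2/3, 0, 2/5],
b = (28/5, 32/15, 12/7).
Solving gives a_0 = 108/35, a_1 = 16/5, a_2 = -6/7, so
  g(x) = -6*x^2/7 + 16*x/5 + 108/35.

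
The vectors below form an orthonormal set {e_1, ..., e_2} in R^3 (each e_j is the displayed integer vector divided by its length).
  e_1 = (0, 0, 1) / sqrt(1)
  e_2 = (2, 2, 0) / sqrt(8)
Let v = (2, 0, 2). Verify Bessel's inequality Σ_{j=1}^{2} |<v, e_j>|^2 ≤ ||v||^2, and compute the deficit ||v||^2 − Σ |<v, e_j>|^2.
Σ |<v, e_j>|^2 = 6; ||v||^2 = 8; deficit = 2

Write each e_j = u_j / sqrt(<u_j, u_j>) where u_j is the displayed integer vector. Then <v, e_j> = <v, u_j> / sqrt(<u_j, u_j>), so |<v, e_j>|^2 = <v, u_j>^2 / <u_j, u_j>.
Coefficients: <v, e_1> = 2/sqrt(1), <v, e_2> = 4/sqrt(8).
Square and sum: Σ |<v, e_j>|^2 = 6.
Compute ||v||^2 = v·v = 8.
Deficit = 8 − 6 = 2 ≥ 0, confirming Bessel's inequality. (The deficit equals ||v − Σ <v,e_j> e_j||^2, the squared distance from v to span{e_j}.)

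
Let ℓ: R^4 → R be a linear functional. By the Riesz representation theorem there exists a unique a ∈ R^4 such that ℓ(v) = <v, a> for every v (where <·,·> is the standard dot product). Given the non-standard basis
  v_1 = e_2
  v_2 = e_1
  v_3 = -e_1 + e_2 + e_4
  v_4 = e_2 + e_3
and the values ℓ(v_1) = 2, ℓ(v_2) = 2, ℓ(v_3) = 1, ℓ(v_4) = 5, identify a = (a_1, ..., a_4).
a = (2, 2, 3, 1)

Write a = (a_1, ..., a_4) in the standard basis. For each basis vector v_i, ℓ(v_i) = <v_i, a> is a linear equation in the a_j's. Collect the n equations into a matrix system V a = ℓ, where row i of V is v_i (expressed in the standard basis). Since V is invertible (lower-triangular with 1s on the diagonal, up to permutation), solve by back-substitution:
  V =
[[0, 1, 0, 0],
 [1, 0, 0, 0],
 [-1, 1, 0, 1],
 [0, 1, 1, 0]]
  V a = (2, 2, 1, 5)
Solving gives a = (2, 2, 3, 1).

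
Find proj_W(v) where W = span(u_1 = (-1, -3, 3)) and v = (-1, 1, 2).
proj_W(v) = (-4/19, -12/19, 12/19)

Set up U = [u_1 | ... | u_1] ∈ R^(3×1). The projector onto W = col(U) is P = U (U^T U)^(-1) U^T.
Compute U^T U =
  [19],
and U^T v = (4).
Solve U^T U · c = U^T v for the coefficients: c = (4/19). The projection is proj_W(v) = U c.
Check: (v - proj_W(v)) · u_1 = 0  (should be 0).
Result: proj_W(v) = (-4/19, -12/19, 12/19).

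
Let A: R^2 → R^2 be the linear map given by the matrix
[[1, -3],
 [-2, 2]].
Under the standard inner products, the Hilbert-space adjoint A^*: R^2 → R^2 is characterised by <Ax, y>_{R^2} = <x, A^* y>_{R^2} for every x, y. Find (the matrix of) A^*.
A^* = A^T =
[[1, -2],
 [-3, 2]]

For real matrices with standard dot products, the defining identity <Ax, y> = <x, A^* y> gives (Ax)^T y = x^T (A^*) y, i.e. x^T A^T y = x^T (A^*) y. Since this holds for all x, y, we must have A^* = A^T. Therefore
A^* =
[[1, -2],
 [-3, 2]].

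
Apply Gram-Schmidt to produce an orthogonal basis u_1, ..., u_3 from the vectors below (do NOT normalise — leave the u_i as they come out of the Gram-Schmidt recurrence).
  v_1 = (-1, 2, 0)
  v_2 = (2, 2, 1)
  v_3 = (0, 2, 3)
Orthogonal basis:
  u_1 = (-1, 2, 0)
  u_2 = (12/5, 6/5, 1)
  u_3 = (-32/41, -16/41, 96/41)

Apply the Gram-Schmidt recurrence
  u_1 = v_1
  u_i = v_i − Σ_{j<i} ((v_i · u_j) / (u_j · u_j)) · u_j.

Step by step this gives:
  u_1 = (-1, 2, 0)
  u_2 = (12/5, 6/5, 1)
  u_3 = (-32/41, -16/41, 96/41)

Orthogonality check:
  u_2 · u_1 = 0 (should be 0)
  u_3 · u_1 = 0 (should be 0)
  u_3 · u_2 = 0 (should be 0)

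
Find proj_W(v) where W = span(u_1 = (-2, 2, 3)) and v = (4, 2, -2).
proj_W(v) = (20/17, -20/17, -30/17)

Set up U = [u_1 | ... | u_1] ∈ R^(3×1). The projector onto W = col(U) is P = U (U^T U)^(-1) U^T.
Compute U^T U =
  [17],
and U^T v = (-10).
Solve U^T U · c = U^T v for the coefficients: c = (-10/17). The projection is proj_W(v) = U c.
Check: (v - proj_W(v)) · u_1 = 0  (should be 0).
Result: proj_W(v) = (20/17, -20/17, -30/17).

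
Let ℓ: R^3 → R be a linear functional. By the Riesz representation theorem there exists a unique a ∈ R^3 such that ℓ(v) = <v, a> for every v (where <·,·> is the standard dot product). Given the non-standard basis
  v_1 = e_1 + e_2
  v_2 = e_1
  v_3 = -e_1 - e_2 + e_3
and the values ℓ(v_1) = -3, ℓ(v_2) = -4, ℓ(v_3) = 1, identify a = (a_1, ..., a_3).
a = (-4, 1, -2)

Write a = (a_1, ..., a_3) in the standard basis. For each basis vector v_i, ℓ(v_i) = <v_i, a> is a linear equation in the a_j's. Collect the n equations into a matrix system V a = ℓ, where row i of V is v_i (expressed in the standard basis). Since V is invertible (lower-triangular with 1s on the diagonal, up to permutation), solve by back-substitution:
  V =
[[1, 1, 0],
 [1, 0, 0],
 [-1, -1, 1]]
  V a = (-3, -4, 1)
Solving gives a = (-4, 1, -2).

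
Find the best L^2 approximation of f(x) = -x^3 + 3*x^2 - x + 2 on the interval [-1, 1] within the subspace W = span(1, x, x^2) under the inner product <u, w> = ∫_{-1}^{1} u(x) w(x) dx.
g(x) = 3*x^2 - 8*x/5 + 2

The best approximation g ∈ W is the orthogonal projection of f onto W. Writing g = a_0 + a_1 x + a_2 x^2, the coefficients solve the normal equations G · a = b where
  G_{ij} = <φ_i, φ_j> and b_i = <f, φ_i>, with φ_0 = 1, φ_1 = x, φ_2 = x^2.
G =
  [2, 0, 2/3]
  [0, 2/3, 0]
  [2/3, 0, 2/5],
b = (6, -16/15, 38/15).
Solving gives a_0 = 2, a_1 = -8/5, a_2 = 3, so
  g(x) = 3*x^2 - 8*x/5 + 2.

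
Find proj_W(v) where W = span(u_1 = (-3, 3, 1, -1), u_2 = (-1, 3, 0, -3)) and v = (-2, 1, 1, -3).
proj_W(v) = (-196/155, 366/155, 37/155, -292/155)

Set up U = [u_1 | ... | u_2] ∈ R^(4×2). The projector onto W = col(U) is P = U (U^T U)^(-1) U^T.
Compute U^T U =
  [20, 15]
  [15, 19],
and U^T v = (13, 14).
Solve U^T U · c = U^T v for the coefficients: c = (37/155, 17/31). The projection is proj_W(v) = U c.
Check: (v - proj_W(v)) · u_1 = 0  (should be 0).
Check: (v - proj_W(v)) · u_2 = 0  (should be 0).
Result: proj_W(v) = (-196/155, 366/155, 37/155, -292/155).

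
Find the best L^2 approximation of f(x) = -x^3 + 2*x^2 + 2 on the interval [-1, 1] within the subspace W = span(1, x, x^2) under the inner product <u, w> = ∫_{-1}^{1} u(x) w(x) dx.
g(x) = 2*x^2 - 3*x/5 + 2

The best approximation g ∈ W is the orthogonal projection of f onto W. Writing g = a_0 + a_1 x + a_2 x^2, the coefficients solve the normal equations G · a = b where
  G_{ij} = <φ_i, φ_j> and b_i = <f, φ_i>, with φ_0 = 1, φ_1 = x, φ_2 = x^2.
G =
  [2, 0, 2/3]
  [0, 2/3, 0]
  [2/3, 0, 2/5],
b = (16/3, -2/5, 32/15).
Solving gives a_0 = 2, a_1 = -3/5, a_2 = 2, so
  g(x) = 2*x^2 - 3*x/5 + 2.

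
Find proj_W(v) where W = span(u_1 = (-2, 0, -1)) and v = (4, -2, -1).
proj_W(v) = (14/5, 0, 7/5)

Set up U = [u_1 | ... | u_1] ∈ R^(3×1). The projector onto W = col(U) is P = U (U^T U)^(-1) U^T.
Compute U^T U =
  [5],
and U^T v = (-7).
Solve U^T U · c = U^T v for the coefficients: c = (-7/5). The projection is proj_W(v) = U c.
Check: (v - proj_W(v)) · u_1 = 0  (should be 0).
Result: proj_W(v) = (14/5, 0, 7/5).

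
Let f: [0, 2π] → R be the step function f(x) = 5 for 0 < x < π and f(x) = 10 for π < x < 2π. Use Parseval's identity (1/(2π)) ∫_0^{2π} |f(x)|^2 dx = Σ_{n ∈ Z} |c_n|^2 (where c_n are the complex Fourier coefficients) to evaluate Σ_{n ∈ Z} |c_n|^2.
Σ |c_n|^2 = 125/2

Parseval equates the L^2 energy of f (normalised by 1/(2π)) with the ℓ^2 sum of its Fourier coefficients: (1/(2π)) ∫_0^{2π} |f|^2 = Σ |c_n|^2.
Compute the left side: (1/(2π)) [∫_0^π 5^2 dx + ∫_π^{2π} 10^2 dx] = (1/(2π)) · (25π + 100π) = (25 + 100)/2 = 125/2.
So Σ_{n ∈ Z} |c_n|^2 = 125/2.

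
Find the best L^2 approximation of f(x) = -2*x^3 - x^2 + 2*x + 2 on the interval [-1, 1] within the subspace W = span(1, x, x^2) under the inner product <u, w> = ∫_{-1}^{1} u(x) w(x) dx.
g(x) = -x^2 + 4*x/5 + 2

The best approximation g ∈ W is the orthogonal projection of f onto W. Writing g = a_0 + a_1 x + a_2 x^2, the coefficients solve the normal equations G · a = b where
  G_{ij} = <φ_i, φ_j> and b_i = <f, φ_i>, with φ_0 = 1, φ_1 = x, φ_2 = x^2.
G =
  [2, 0, 2/3]
  [0, 2/3, 0]
  [2/3, 0, 2/5],
b = (10/3, 8/15, 14/15).
Solving gives a_0 = 2, a_1 = 4/5, a_2 = -1, so
  g(x) = -x^2 + 4*x/5 + 2.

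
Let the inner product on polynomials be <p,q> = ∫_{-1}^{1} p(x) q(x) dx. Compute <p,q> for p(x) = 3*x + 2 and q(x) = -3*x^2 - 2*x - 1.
<p,q> = -12

Expand the product: p(x)·q(x) = -9*x^3 - 12*x^2 - 7*x - 2.
∫_{-1}^{1} of each monomial x^k gives [2/(k+1) if k even, 0 if k odd]. Integrating term-by-term (or equivalently evaluating the antiderivative F(x) = -9*x^4/4 - 4*x^3 - 7*x^2/2 - 2*x at the endpoints):
  F(1) − F(−1) = -47/4 − (1/4) = -12.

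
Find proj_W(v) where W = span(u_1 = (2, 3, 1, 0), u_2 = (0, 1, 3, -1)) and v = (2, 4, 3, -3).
proj_W(v) = (113/59, 449/118, 443/118, -55/59)

Set up U = [u_1 | ... | u_2] ∈ R^(4×2). The projector onto W = col(U) is P = U (U^T U)^(-1) U^T.
Compute U^T U =
  [14, 6]
  [6, 11],
and U^T v = (19, 16).
Solve U^T U · c = U^T v for the coefficients: c = (113/118, 55/59). The projection is proj_W(v) = U c.
Check: (v - proj_W(v)) · u_1 = 0  (should be 0).
Check: (v - proj_W(v)) · u_2 = 0  (should be 0).
Result: proj_W(v) = (113/59, 449/118, 443/118, -55/59).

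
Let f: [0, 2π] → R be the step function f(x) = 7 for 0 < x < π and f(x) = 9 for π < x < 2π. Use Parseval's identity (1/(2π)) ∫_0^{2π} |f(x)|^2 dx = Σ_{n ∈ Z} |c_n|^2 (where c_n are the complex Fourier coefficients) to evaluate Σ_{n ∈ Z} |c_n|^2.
Σ |c_n|^2 = 65

Parseval equates the L^2 energy of f (normalised by 1/(2π)) with the ℓ^2 sum of its Fourier coefficients: (1/(2π)) ∫_0^{2π} |f|^2 = Σ |c_n|^2.
Compute the left side: (1/(2π)) [∫_0^π 7^2 dx + ∫_π^{2π} 9^2 dx] = (1/(2π)) · (49π + 81π) = (49 + 81)/2 = 65.
So Σ_{n ∈ Z} |c_n|^2 = 65.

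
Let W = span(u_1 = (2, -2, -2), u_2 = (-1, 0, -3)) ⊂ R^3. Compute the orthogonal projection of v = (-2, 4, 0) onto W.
proj_W(v) = (-41/13, 32/13, 5/13)

Set up U = [u_1 | ... | u_2] ∈ R^(3×2). The projector onto W = col(U) is P = U (U^T U)^(-1) U^T.
Compute U^T U =
  [12, 4]
  [4, 10],
and U^T v = (-12, 2).
Solve U^T U · c = U^T v for the coefficients: c = (-16/13, 9/13). The projection is proj_W(v) = U c.
Check: (v - proj_W(v)) · u_1 = 0  (should be 0).
Check: (v - proj_W(v)) · u_2 = 0  (should be 0).
Result: proj_W(v) = (-41/13, 32/13, 5/13).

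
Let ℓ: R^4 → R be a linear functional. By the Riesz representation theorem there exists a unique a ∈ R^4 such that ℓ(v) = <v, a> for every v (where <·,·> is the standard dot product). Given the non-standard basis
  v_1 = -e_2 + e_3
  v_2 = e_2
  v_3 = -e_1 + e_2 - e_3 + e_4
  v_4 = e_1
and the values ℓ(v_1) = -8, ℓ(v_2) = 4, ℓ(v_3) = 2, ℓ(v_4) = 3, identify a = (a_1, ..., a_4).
a = (3, 4, -4, -3)

Write a = (a_1, ..., a_4) in the standard basis. For each basis vector v_i, ℓ(v_i) = <v_i, a> is a linear equation in the a_j's. Collect the n equations into a matrix system V a = ℓ, where row i of V is v_i (expressed in the standard basis). Since V is invertible (lower-triangular with 1s on the diagonal, up to permutation), solve by back-substitution:
  V =
[[0, -1, 1, 0],
 [0, 1, 0, 0],
 [-1, 1, -1, 1],
 [1, 0, 0, 0]]
  V a = (-8, 4, 2, 3)
Solving gives a = (3, 4, -4, -3).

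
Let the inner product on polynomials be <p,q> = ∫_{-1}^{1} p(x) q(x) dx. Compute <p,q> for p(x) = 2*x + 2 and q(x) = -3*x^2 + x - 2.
<p,q> = -32/3

Expand the product: p(x)·q(x) = -6*x^3 - 4*x^2 - 2*x - 4.
∫_{-1}^{1} of each monomial x^k gives [2/(k+1) if k even, 0 if k odd]. Integrating term-by-term (or equivalently evaluating the antiderivative F(x) = -3*x^4/2 - 4*x^3/3 - x^2 - 4*x at the endpoints):
  F(1) − F(−1) = -47/6 − (17/6) = -32/3.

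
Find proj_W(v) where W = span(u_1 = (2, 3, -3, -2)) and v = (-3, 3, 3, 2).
proj_W(v) = (-10/13, -15/13, 15/13, 10/13)

Set up U = [u_1 | ... | u_1] ∈ R^(4×1). The projector onto W = col(U) is P = U (U^T U)^(-1) U^T.
Compute U^T U =
  [26],
and U^T v = (-10).
Solve U^T U · c = U^T v for the coefficients: c = (-5/13). The projection is proj_W(v) = U c.
Check: (v - proj_W(v)) · u_1 = 0  (should be 0).
Result: proj_W(v) = (-10/13, -15/13, 15/13, 10/13).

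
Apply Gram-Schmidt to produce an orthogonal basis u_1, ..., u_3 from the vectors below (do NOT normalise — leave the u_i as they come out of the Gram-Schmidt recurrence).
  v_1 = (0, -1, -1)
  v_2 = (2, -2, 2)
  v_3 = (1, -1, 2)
Orthogonal basis:
  u_1 = (0, -1, -1)
  u_2 = (2, -2, 2)
  u_3 = (-1/3, -1/6, 1/6)

Apply the Gram-Schmidt recurrence
  u_1 = v_1
  u_i = v_i − Σ_{j<i} ((v_i · u_j) / (u_j · u_j)) · u_j.

Step by step this gives:
  u_1 = (0, -1, -1)
  u_2 = (2, -2, 2)
  u_3 = (-1/3, -1/6, 1/6)

Orthogonality check:
  u_2 · u_1 = 0 (should be 0)
  u_3 · u_1 = 0 (should be 0)
  u_3 · u_2 = 0 (should be 0)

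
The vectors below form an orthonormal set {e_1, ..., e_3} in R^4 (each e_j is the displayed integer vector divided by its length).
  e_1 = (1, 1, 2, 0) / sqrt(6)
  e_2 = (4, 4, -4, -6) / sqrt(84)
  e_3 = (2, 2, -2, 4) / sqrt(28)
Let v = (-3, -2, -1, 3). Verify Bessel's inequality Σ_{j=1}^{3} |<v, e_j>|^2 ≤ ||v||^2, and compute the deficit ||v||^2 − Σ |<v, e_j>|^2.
Σ |<v, e_j>|^2 = 45/2; ||v||^2 = 23; deficit = 1/2

Write each e_j = u_j / sqrt(<u_j, u_j>) where u_j is the displayed integer vector. Then <v, e_j> = <v, u_j> / sqrt(<u_j, u_j>), so |<v, e_j>|^2 = <v, u_j>^2 / <u_j, u_j>.
Coefficients: <v, e_1> = -7/sqrt(6), <v, e_2> = -34/sqrt(84), <v, e_3> = 4/sqrt(28).
Square and sum: Σ |<v, e_j>|^2 = 45/2.
Compute ||v||^2 = v·v = 23.
Deficit = 23 − 45/2 = 1/2 ≥ 0, confirming Bessel's inequality. (The deficit equals ||v − Σ <v,e_j> e_j||^2, the squared distance from v to span{e_j}.)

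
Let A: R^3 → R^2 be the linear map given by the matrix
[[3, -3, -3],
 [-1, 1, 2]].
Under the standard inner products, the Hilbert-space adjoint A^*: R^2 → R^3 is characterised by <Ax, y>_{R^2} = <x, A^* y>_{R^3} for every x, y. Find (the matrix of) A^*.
A^* = A^T =
[[3, -1],
 [-3, 1],
 [-3, 2]]

For real matrices with standard dot products, the defining identity <Ax, y> = <x, A^* y> gives (Ax)^T y = x^T (A^*) y, i.e. x^T A^T y = x^T (A^*) y. Since this holds for all x, y, we must have A^* = A^T. Therefore
A^* =
[[3, -1],
 [-3, 1],
 [-3, 2]].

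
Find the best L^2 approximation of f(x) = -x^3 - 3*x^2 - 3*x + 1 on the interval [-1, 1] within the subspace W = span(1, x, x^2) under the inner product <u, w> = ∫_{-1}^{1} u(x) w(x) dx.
g(x) = -3*x^2 - 18*x/5 + 1

The best approximation g ∈ W is the orthogonal projection of f onto W. Writing g = a_0 + a_1 x + a_2 x^2, the coefficients solve the normal equations G · a = b where
  G_{ij} = <φ_i, φ_j> and b_i = <f, φ_i>, with φ_0 = 1, φ_1 = x, φ_2 = x^2.
G =
  [2, 0, 2/3]
  [0, 2/3, 0]
  [2/3, 0, 2/5],
b = (0, -12/5, -8/15).
Solving gives a_0 = 1, a_1 = -18/5, a_2 = -3, so
  g(x) = -3*x^2 - 18*x/5 + 1.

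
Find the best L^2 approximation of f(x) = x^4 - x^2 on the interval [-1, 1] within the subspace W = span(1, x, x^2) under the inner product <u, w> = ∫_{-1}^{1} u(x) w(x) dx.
g(x) = -x^2/7 - 3/35

The best approximation g ∈ W is the orthogonal projection of f onto W. Writing g = a_0 + a_1 x + a_2 x^2, the coefficients solve the normal equations G · a = b where
  G_{ij} = <φ_i, φ_j> and b_i = <f, φ_i>, with φ_0 = 1, φ_1 = x, φ_2 = x^2.
G =
  [2, 0, 2/3]
  [0, 2/3, 0]
  [2/3, 0, 2/5],
b = (-4/15, 0, -4/35).
Solving gives a_0 = -3/35, a_1 = 0, a_2 = -1/7, so
  g(x) = -x^2/7 - 3/35.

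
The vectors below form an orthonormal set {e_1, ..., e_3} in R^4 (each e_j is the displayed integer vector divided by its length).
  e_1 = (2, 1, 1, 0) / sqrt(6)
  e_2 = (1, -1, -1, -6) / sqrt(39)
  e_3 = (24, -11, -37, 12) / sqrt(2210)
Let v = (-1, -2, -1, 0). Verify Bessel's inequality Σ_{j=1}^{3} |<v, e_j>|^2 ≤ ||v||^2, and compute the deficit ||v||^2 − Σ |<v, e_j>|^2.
Σ |<v, e_j>|^2 = 82/17; ||v||^2 = 6; deficit = 20/17

Write each e_j = u_j / sqrt(<u_j, u_j>) where u_j is the displayed integer vector. Then <v, e_j> = <v, u_j> / sqrt(<u_j, u_j>), so |<v, e_j>|^2 = <v, u_j>^2 / <u_j, u_j>.
Coefficients: <v, e_1> = -5/sqrt(6), <v, e_2> = 2/sqrt(39), <v, e_3> = 35/sqrt(2210).
Square and sum: Σ |<v, e_j>|^2 = 82/17.
Compute ||v||^2 = v·v = 6.
Deficit = 6 − 82/17 = 20/17 ≥ 0, confirming Bessel's inequality. (The deficit equals ||v − Σ <v,e_j> e_j||^2, the squared distance from v to span{e_j}.)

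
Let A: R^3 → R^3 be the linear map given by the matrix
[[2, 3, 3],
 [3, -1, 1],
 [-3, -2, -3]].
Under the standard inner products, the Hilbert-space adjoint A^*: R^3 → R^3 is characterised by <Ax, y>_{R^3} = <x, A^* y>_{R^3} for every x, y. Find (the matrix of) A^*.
A^* = A^T =
[[2, 3, -3],
 [3, -1, -2],
 [3, 1, -3]]

For real matrices with standard dot products, the defining identity <Ax, y> = <x, A^* y> gives (Ax)^T y = x^T (A^*) y, i.e. x^T A^T y = x^T (A^*) y. Since this holds for all x, y, we must have A^* = A^T. Therefore
A^* =
[[2, 3, -3],
 [3, -1, -2],
 [3, 1, -3]].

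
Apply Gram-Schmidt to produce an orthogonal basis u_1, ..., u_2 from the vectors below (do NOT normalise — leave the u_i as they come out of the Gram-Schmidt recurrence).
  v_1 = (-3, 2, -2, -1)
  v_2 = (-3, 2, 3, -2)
Orthogonal basis:
  u_1 = (-3, 2, -2, -1)
  u_2 = (-3/2, 1, 4, -3/2)

Apply the Gram-Schmidt recurrence
  u_1 = v_1
  u_i = v_i − Σ_{j<i} ((v_i · u_j) / (u_j · u_j)) · u_j.

Step by step this gives:
  u_1 = (-3, 2, -2, -1)
  u_2 = (-3/2, 1, 4, -3/2)

Orthogonality check:
  u_2 · u_1 = 0 (should be 0)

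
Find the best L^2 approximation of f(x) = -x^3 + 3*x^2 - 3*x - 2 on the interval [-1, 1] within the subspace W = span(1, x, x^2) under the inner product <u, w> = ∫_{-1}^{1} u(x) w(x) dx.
g(x) = 3*x^2 - 18*x/5 - 2

The best approximation g ∈ W is the orthogonal projection of f onto W. Writing g = a_0 + a_1 x + a_2 x^2, the coefficients solve the normal equations G · a = b where
  G_{ij} = <φ_i, φ_j> and b_i = <f, φ_i>, with φ_0 = 1, φ_1 = x, φ_2 = x^2.
G =
  [2, 0, 2/3]
  [0, 2/3, 0]
  [2/3, 0, 2/5],
b = (-2, -12/5, -2/15).
Solving gives a_0 = -2, a_1 = -18/5, a_2 = 3, so
  g(x) = 3*x^2 - 18*x/5 - 2.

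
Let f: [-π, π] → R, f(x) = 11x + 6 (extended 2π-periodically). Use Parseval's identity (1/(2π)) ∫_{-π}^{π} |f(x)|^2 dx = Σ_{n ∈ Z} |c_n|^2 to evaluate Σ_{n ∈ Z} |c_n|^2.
Σ |c_n|^2 = 121π^2/3 + 36

Expand and integrate term by term over [-π, π]:
  ∫ (11x)^2 dx = 121·(2π^3/3); ∫ 2·11·(6)·x dx = 0 (odd integrand); ∫ 6^2 dx = 36·2π.
So (1/(2π)) ∫_{-π}^{π} (11x + 6)^2 dx = 121π^2/3 + 36 = 121π^2/3 + 36.
Parseval ⇒ Σ |c_n|^2 = 121π^2/3 + 36.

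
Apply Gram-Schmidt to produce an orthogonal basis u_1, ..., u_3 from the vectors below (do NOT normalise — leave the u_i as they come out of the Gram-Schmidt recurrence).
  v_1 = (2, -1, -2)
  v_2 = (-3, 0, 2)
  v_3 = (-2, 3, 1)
Orthogonal basis:
  u_1 = (2, -1, -2)
  u_2 = (-7/9, -10/9, -2/9)
  u_3 = (-14/17, 14/17, -21/17)

Apply the Gram-Schmidt recurrence
  u_1 = v_1
  u_i = v_i − Σ_{j<i} ((v_i · u_j) / (u_j · u_j)) · u_j.

Step by step this gives:
  u_1 = (2, -1, -2)
  u_2 = (-7/9, -10/9, -2/9)
  u_3 = (-14/17, 14/17, -21/17)

Orthogonality check:
  u_2 · u_1 = 0 (should be 0)
  u_3 · u_1 = 0 (should be 0)
  u_3 · u_2 = 0 (should be 0)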